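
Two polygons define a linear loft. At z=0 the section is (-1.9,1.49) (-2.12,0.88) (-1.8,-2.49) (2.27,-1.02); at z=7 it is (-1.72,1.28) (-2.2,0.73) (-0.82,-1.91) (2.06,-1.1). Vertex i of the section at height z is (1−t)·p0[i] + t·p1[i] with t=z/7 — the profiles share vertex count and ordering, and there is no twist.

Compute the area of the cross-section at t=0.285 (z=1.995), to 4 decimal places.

Cross-section at t=0.285: each vertex is (1-t)·p0[i] + t·p1[i].
  v1: (1-0.285)·(-1.9,1.49) + 0.285·(-1.72,1.28) = (-1.8487,1.4302)
  v2: (1-0.285)·(-2.12,0.88) + 0.285·(-2.2,0.73) = (-2.1428,0.8373)
  v3: (1-0.285)·(-1.8,-2.49) + 0.285·(-0.82,-1.91) = (-1.5207,-2.3247)
  v4: (1-0.285)·(2.27,-1.02) + 0.285·(2.06,-1.1) = (2.2102,-1.0428)
Shoelace sum Σ(x_i·y_{i+1} − x_{i+1}·y_i):
  i=1: -1.8487·0.8373 − -2.1428·1.4302 = +1.5167 (running +1.5167)
  i=2: -2.1428·-2.3247 − -1.5207·0.8373 = +6.2546 (running +7.7713)
  i=3: -1.5207·-1.0428 − 2.2102·-2.3247 = +6.7237 (running +14.4950)
  i=4: 2.2102·1.4302 − -1.8487·-1.0428 = +1.2330 (running +15.7280)
Area = |Σ|/2 = |15.7280|/2 = 7.8640

Area at t=0.285: 7.8640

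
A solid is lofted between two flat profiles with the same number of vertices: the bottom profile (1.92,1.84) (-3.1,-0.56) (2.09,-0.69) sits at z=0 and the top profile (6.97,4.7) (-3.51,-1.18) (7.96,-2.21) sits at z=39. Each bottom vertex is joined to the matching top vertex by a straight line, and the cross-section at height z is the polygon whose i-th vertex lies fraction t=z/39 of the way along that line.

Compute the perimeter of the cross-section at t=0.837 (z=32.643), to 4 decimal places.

Perimeter at t=0.837: 27.7019

Cross-section at t=0.837: each vertex is (1-t)·p0[i] + t·p1[i].
  v1: (1-0.837)·(1.92,1.84) + 0.837·(6.97,4.7) = (6.1468,4.2338)
  v2: (1-0.837)·(-3.1,-0.56) + 0.837·(-3.51,-1.18) = (-3.4432,-1.0789)
  v3: (1-0.837)·(2.09,-0.69) + 0.837·(7.96,-2.21) = (7.0032,-1.9622)
Perimeter = Σ |v_{i+1} − v_i|:
  edge 1→2: √(-9.5900² + -5.3128²) = 10.9633 (running 10.9633)
  edge 2→3: √(10.4464² + -0.8833²) = 10.4836 (running 21.4469)
  edge 3→1: √(-0.8563² + 6.1961²) = 6.2550 (running 27.7019)
Perimeter = 27.7019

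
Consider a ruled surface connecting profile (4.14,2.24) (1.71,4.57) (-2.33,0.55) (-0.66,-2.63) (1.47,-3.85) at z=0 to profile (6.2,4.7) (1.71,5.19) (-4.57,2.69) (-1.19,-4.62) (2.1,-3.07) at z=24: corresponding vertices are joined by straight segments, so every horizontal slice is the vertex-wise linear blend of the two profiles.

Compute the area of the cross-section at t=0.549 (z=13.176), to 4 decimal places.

Area at t=0.549: 44.8164

Cross-section at t=0.549: each vertex is (1-t)·p0[i] + t·p1[i].
  v1: (1-0.549)·(4.14,2.24) + 0.549·(6.2,4.7) = (5.2709,3.5905)
  v2: (1-0.549)·(1.71,4.57) + 0.549·(1.71,5.19) = (1.7100,4.9104)
  v3: (1-0.549)·(-2.33,0.55) + 0.549·(-4.57,2.69) = (-3.5598,1.7249)
  v4: (1-0.549)·(-0.66,-2.63) + 0.549·(-1.19,-4.62) = (-0.9510,-3.7225)
  v5: (1-0.549)·(1.47,-3.85) + 0.549·(2.1,-3.07) = (1.8159,-3.4218)
Shoelace sum Σ(x_i·y_{i+1} − x_{i+1}·y_i):
  i=1: 5.2709·4.9104 − 1.7100·3.5905 = +19.7425 (running +19.7425)
  i=2: 1.7100·1.7249 − -3.5598·4.9104 = +20.4293 (running +40.1718)
  i=3: -3.5598·-3.7225 − -0.9510·1.7249 = +14.8915 (running +55.0633)
  i=4: -0.9510·-3.4218 − 1.8159·-3.7225 = +10.0136 (running +65.0769)
  i=5: 1.8159·3.5905 − 5.2709·-3.4218 = +24.5560 (running +89.6329)
Area = |Σ|/2 = |89.6329|/2 = 44.8164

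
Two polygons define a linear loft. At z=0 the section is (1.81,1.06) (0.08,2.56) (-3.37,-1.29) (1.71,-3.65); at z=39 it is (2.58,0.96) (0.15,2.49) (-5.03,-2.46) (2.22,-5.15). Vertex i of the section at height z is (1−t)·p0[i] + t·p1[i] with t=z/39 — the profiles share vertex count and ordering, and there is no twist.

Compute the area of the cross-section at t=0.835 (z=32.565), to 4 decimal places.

Cross-section at t=0.835: each vertex is (1-t)·p0[i] + t·p1[i].
  v1: (1-0.835)·(1.81,1.06) + 0.835·(2.58,0.96) = (2.4530,0.9765)
  v2: (1-0.835)·(0.08,2.56) + 0.835·(0.15,2.49) = (0.1385,2.5016)
  v3: (1-0.835)·(-3.37,-1.29) + 0.835·(-5.03,-2.46) = (-4.7561,-2.2670)
  v4: (1-0.835)·(1.71,-3.65) + 0.835·(2.22,-5.15) = (2.1359,-4.9025)
Shoelace sum Σ(x_i·y_{i+1} − x_{i+1}·y_i):
  i=1: 2.4530·2.5016 − 0.1385·0.9765 = +6.0010 (running +6.0010)
  i=2: 0.1385·-2.2670 − -4.7561·2.5016 = +11.5838 (running +17.5847)
  i=3: -4.7561·-4.9025 − 2.1359·-2.2670 = +28.1586 (running +45.7434)
  i=4: 2.1359·0.9765 − 2.4530·-4.9025 = +14.1112 (running +59.8546)
Area = |Σ|/2 = |59.8546|/2 = 29.9273

Area at t=0.835: 29.9273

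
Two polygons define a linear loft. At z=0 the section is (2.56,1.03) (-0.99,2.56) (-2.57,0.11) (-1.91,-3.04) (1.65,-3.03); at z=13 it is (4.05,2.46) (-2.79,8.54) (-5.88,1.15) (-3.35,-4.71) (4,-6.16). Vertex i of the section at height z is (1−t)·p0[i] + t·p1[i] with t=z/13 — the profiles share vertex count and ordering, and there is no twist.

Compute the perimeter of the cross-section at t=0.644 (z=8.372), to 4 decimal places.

Cross-section at t=0.644: each vertex is (1-t)·p0[i] + t·p1[i].
  v1: (1-0.644)·(2.56,1.03) + 0.644·(4.05,2.46) = (3.5196,1.9509)
  v2: (1-0.644)·(-0.99,2.56) + 0.644·(-2.79,8.54) = (-2.1492,6.4111)
  v3: (1-0.644)·(-2.57,0.11) + 0.644·(-5.88,1.15) = (-4.7016,0.7798)
  v4: (1-0.644)·(-1.91,-3.04) + 0.644·(-3.35,-4.71) = (-2.8374,-4.1155)
  v5: (1-0.644)·(1.65,-3.03) + 0.644·(4,-6.16) = (3.1634,-5.0457)
Perimeter = Σ |v_{i+1} − v_i|:
  edge 1→2: √(-5.6688² + 4.4602²) = 7.2131 (running 7.2131)
  edge 2→3: √(-2.5524² + -5.6314²) = 6.1828 (running 13.3959)
  edge 3→4: √(1.8643² + -4.8952²) = 5.2382 (running 18.6341)
  edge 4→5: √(6.0008² + -0.9302²) = 6.0724 (running 24.7065)
  edge 5→1: √(0.3562² + 6.9966²) = 7.0057 (running 31.7122)
Perimeter = 31.7122

Perimeter at t=0.644: 31.7122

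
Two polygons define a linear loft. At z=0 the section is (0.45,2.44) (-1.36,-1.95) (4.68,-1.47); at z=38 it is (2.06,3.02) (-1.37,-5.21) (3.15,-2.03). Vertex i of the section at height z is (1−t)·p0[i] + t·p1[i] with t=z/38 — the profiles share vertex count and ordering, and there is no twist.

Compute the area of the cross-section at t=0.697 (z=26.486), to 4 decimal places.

Area at t=0.697: 14.1265

Cross-section at t=0.697: each vertex is (1-t)·p0[i] + t·p1[i].
  v1: (1-0.697)·(0.45,2.44) + 0.697·(2.06,3.02) = (1.5722,2.8443)
  v2: (1-0.697)·(-1.36,-1.95) + 0.697·(-1.37,-5.21) = (-1.3670,-4.2222)
  v3: (1-0.697)·(4.68,-1.47) + 0.697·(3.15,-2.03) = (3.6136,-1.8603)
Shoelace sum Σ(x_i·y_{i+1} − x_{i+1}·y_i):
  i=1: 1.5722·-4.2222 − -1.3670·2.8443 = -2.7500 (running -2.7500)
  i=2: -1.3670·-1.8603 − 3.6136·-4.2222 = +17.8004 (running +15.0503)
  i=3: 3.6136·2.8443 − 1.5722·-1.8603 = +13.2027 (running +28.2531)
Area = |Σ|/2 = |28.2531|/2 = 14.1265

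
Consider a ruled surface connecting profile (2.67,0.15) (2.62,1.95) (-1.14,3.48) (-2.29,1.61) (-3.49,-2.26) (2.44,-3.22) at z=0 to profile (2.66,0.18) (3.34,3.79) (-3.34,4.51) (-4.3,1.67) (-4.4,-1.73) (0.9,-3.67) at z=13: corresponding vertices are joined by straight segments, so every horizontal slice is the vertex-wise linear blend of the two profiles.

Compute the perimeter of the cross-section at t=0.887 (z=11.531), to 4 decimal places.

Cross-section at t=0.887: each vertex is (1-t)·p0[i] + t·p1[i].
  v1: (1-0.887)·(2.67,0.15) + 0.887·(2.66,0.18) = (2.6611,0.1766)
  v2: (1-0.887)·(2.62,1.95) + 0.887·(3.34,3.79) = (3.2586,3.5821)
  v3: (1-0.887)·(-1.14,3.48) + 0.887·(-3.34,4.51) = (-3.0914,4.3936)
  v4: (1-0.887)·(-2.29,1.61) + 0.887·(-4.3,1.67) = (-4.0729,1.6632)
  v5: (1-0.887)·(-3.49,-2.26) + 0.887·(-4.4,-1.73) = (-4.2972,-1.7899)
  v6: (1-0.887)·(2.44,-3.22) + 0.887·(0.9,-3.67) = (1.0740,-3.6191)
Perimeter = Σ |v_{i+1} − v_i|:
  edge 1→2: √(0.5975² + 3.4055²) = 3.4575 (running 3.4575)
  edge 2→3: √(-6.3500² + 0.8115²) = 6.4017 (running 9.8592)
  edge 3→4: √(-0.9815² + -2.7304²) = 2.9014 (running 12.7606)
  edge 4→5: √(-0.2243² + -3.4531²) = 3.4604 (running 16.2210)
  edge 5→6: √(5.3712² + -1.8293²) = 5.6741 (running 21.8951)
  edge 6→1: √(1.5871² + 3.7958²) = 4.1142 (running 26.0093)
Perimeter = 26.0093

Perimeter at t=0.887: 26.0093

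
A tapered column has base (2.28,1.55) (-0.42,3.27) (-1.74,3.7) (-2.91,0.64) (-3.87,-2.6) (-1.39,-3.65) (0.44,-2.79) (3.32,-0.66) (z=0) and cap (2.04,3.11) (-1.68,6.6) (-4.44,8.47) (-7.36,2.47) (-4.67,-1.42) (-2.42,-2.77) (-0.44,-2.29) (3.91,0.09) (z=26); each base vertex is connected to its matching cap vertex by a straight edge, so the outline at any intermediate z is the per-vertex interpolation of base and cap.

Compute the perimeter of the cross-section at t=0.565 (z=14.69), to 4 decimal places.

Cross-section at t=0.565: each vertex is (1-t)·p0[i] + t·p1[i].
  v1: (1-0.565)·(2.28,1.55) + 0.565·(2.04,3.11) = (2.1444,2.4314)
  v2: (1-0.565)·(-0.42,3.27) + 0.565·(-1.68,6.6) = (-1.1319,5.1514)
  v3: (1-0.565)·(-1.74,3.7) + 0.565·(-4.44,8.47) = (-3.2655,6.3951)
  v4: (1-0.565)·(-2.91,0.64) + 0.565·(-7.36,2.47) = (-5.4242,1.6740)
  v5: (1-0.565)·(-3.87,-2.6) + 0.565·(-4.67,-1.42) = (-4.3220,-1.9333)
  v6: (1-0.565)·(-1.39,-3.65) + 0.565·(-2.42,-2.77) = (-1.9719,-3.1528)
  v7: (1-0.565)·(0.44,-2.79) + 0.565·(-0.44,-2.29) = (-0.0572,-2.5075)
  v8: (1-0.565)·(3.32,-0.66) + 0.565·(3.91,0.09) = (3.6533,-0.2363)
Perimeter = Σ |v_{i+1} − v_i|:
  edge 1→2: √(-3.2763² + 2.7200²) = 4.2583 (running 4.2583)
  edge 2→3: √(-2.1336² + 1.2436²) = 2.4696 (running 6.7278)
  edge 3→4: √(-2.1587² + -4.7211²) = 5.1912 (running 11.9191)
  edge 4→5: √(1.1022² + -3.6073²) = 3.7719 (running 15.6910)
  edge 5→6: √(2.3501² + -1.2195²) = 2.6476 (running 18.3386)
  edge 6→7: √(1.9147² + 0.6453²) = 2.0206 (running 20.3592)
  edge 7→8: √(3.7105² + 2.2713²) = 4.3505 (running 24.7097)
  edge 8→1: √(-1.5089² + 2.6677²) = 3.0648 (running 27.7745)
Perimeter = 27.7745

Perimeter at t=0.565: 27.7745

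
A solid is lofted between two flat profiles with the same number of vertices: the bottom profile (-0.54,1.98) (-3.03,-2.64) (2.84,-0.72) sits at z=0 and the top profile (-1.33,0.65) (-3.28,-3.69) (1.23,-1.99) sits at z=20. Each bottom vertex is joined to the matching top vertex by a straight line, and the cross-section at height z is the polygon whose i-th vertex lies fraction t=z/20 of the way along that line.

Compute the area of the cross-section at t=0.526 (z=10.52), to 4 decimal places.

Area at t=0.526: 9.5375

Cross-section at t=0.526: each vertex is (1-t)·p0[i] + t·p1[i].
  v1: (1-0.526)·(-0.54,1.98) + 0.526·(-1.33,0.65) = (-0.9555,1.2804)
  v2: (1-0.526)·(-3.03,-2.64) + 0.526·(-3.28,-3.69) = (-3.1615,-3.1923)
  v3: (1-0.526)·(2.84,-0.72) + 0.526·(1.23,-1.99) = (1.9931,-1.3880)
Shoelace sum Σ(x_i·y_{i+1} − x_{i+1}·y_i):
  i=1: -0.9555·-3.1923 − -3.1615·1.2804 = +7.0984 (running +7.0984)
  i=2: -3.1615·-1.3880 − 1.9931·-3.1923 = +10.7509 (running +17.8493)
  i=3: 1.9931·1.2804 − -0.9555·-1.3880 = +1.2257 (running +19.0751)
Area = |Σ|/2 = |19.0751|/2 = 9.5375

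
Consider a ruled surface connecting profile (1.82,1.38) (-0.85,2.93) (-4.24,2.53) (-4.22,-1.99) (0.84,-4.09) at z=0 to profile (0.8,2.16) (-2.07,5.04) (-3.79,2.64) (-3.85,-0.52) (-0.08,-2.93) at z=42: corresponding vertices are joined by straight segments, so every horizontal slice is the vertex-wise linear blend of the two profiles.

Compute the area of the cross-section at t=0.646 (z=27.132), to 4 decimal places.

Cross-section at t=0.646: each vertex is (1-t)·p0[i] + t·p1[i].
  v1: (1-0.646)·(1.82,1.38) + 0.646·(0.8,2.16) = (1.1611,1.8839)
  v2: (1-0.646)·(-0.85,2.93) + 0.646·(-2.07,5.04) = (-1.6381,4.2931)
  v3: (1-0.646)·(-4.24,2.53) + 0.646·(-3.79,2.64) = (-3.9493,2.6011)
  v4: (1-0.646)·(-4.22,-1.99) + 0.646·(-3.85,-0.52) = (-3.9810,-1.0404)
  v5: (1-0.646)·(0.84,-4.09) + 0.646·(-0.08,-2.93) = (0.2457,-3.3406)
Shoelace sum Σ(x_i·y_{i+1} − x_{i+1}·y_i):
  i=1: 1.1611·4.2931 − -1.6381·1.8839 = +8.0706 (running +8.0706)
  i=2: -1.6381·2.6011 − -3.9493·4.2931 = +12.6937 (running +20.7643)
  i=3: -3.9493·-1.0404 − -3.9810·2.6011 = +14.4635 (running +35.2279)
  i=4: -3.9810·-3.3406 − 0.2457·-1.0404 = +13.5546 (running +48.7825)
  i=5: 0.2457·1.8839 − 1.1611·-3.3406 = +4.3416 (running +53.1241)
Area = |Σ|/2 = |53.1241|/2 = 26.5620

Area at t=0.646: 26.5620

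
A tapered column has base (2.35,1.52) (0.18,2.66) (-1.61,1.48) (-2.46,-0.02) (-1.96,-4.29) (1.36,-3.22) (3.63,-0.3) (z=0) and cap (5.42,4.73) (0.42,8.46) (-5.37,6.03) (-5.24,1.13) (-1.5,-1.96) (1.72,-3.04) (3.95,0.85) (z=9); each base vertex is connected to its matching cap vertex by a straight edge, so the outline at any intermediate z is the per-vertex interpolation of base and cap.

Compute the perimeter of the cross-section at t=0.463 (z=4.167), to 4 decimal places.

Perimeter at t=0.463: 25.6647

Cross-section at t=0.463: each vertex is (1-t)·p0[i] + t·p1[i].
  v1: (1-0.463)·(2.35,1.52) + 0.463·(5.42,4.73) = (3.7714,3.0062)
  v2: (1-0.463)·(0.18,2.66) + 0.463·(0.42,8.46) = (0.2911,5.3454)
  v3: (1-0.463)·(-1.61,1.48) + 0.463·(-5.37,6.03) = (-3.3509,3.5867)
  v4: (1-0.463)·(-2.46,-0.02) + 0.463·(-5.24,1.13) = (-3.7471,0.5124)
  v5: (1-0.463)·(-1.96,-4.29) + 0.463·(-1.5,-1.96) = (-1.7470,-3.2112)
  v6: (1-0.463)·(1.36,-3.22) + 0.463·(1.72,-3.04) = (1.5267,-3.1367)
  v7: (1-0.463)·(3.63,-0.3) + 0.463·(3.95,0.85) = (3.7782,0.2325)
Perimeter = Σ |v_{i+1} − v_i|:
  edge 1→2: √(-3.4803² + 2.3392²) = 4.1933 (running 4.1933)
  edge 2→3: √(-3.6420² + -1.7588²) = 4.0444 (running 8.2378)
  edge 3→4: √(-0.3963² + -3.0742²) = 3.0996 (running 11.3374)
  edge 4→5: √(2.0001² + -3.7237²) = 4.2268 (running 15.5642)
  edge 5→6: √(3.2737² + 0.0745²) = 3.2745 (running 18.8388)
  edge 6→7: √(2.2515² + 3.3691²) = 4.0522 (running 22.8910)
  edge 7→1: √(-0.0067² + 2.7738²) = 2.7738 (running 25.6647)
Perimeter = 25.6647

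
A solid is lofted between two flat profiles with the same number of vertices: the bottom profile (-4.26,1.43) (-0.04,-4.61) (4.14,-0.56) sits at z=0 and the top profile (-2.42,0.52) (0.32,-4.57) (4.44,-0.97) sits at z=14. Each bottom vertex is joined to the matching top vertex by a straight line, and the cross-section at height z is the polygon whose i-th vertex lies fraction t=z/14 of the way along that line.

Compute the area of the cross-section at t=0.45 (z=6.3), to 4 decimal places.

Area at t=0.45: 18.4914

Cross-section at t=0.45: each vertex is (1-t)·p0[i] + t·p1[i].
  v1: (1-0.45)·(-4.26,1.43) + 0.45·(-2.42,0.52) = (-3.4320,1.0205)
  v2: (1-0.45)·(-0.04,-4.61) + 0.45·(0.32,-4.57) = (0.1220,-4.5920)
  v3: (1-0.45)·(4.14,-0.56) + 0.45·(4.44,-0.97) = (4.2750,-0.7445)
Shoelace sum Σ(x_i·y_{i+1} − x_{i+1}·y_i):
  i=1: -3.4320·-4.5920 − 0.1220·1.0205 = +15.6352 (running +15.6352)
  i=2: 0.1220·-0.7445 − 4.2750·-4.5920 = +19.5400 (running +35.1752)
  i=3: 4.2750·1.0205 − -3.4320·-0.7445 = +1.8075 (running +36.9827)
Area = |Σ|/2 = |36.9827|/2 = 18.4914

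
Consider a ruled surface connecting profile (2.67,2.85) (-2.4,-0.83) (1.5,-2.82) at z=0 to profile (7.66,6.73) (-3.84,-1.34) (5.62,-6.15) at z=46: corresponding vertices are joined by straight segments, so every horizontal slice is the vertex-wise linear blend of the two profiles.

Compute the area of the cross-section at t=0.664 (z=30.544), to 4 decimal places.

Area at t=0.664: 43.0708

Cross-section at t=0.664: each vertex is (1-t)·p0[i] + t·p1[i].
  v1: (1-0.664)·(2.67,2.85) + 0.664·(7.66,6.73) = (5.9834,5.4263)
  v2: (1-0.664)·(-2.4,-0.83) + 0.664·(-3.84,-1.34) = (-3.3562,-1.1686)
  v3: (1-0.664)·(1.5,-2.82) + 0.664·(5.62,-6.15) = (4.2357,-5.0311)
Shoelace sum Σ(x_i·y_{i+1} − x_{i+1}·y_i):
  i=1: 5.9834·-1.1686 − -3.3562·5.4263 = +11.2192 (running +11.2192)
  i=2: -3.3562·-5.0311 − 4.2357·-1.1686 = +21.8352 (running +33.0544)
  i=3: 4.2357·5.4263 − 5.9834·-5.0311 = +53.0872 (running +86.1416)
Area = |Σ|/2 = |86.1416|/2 = 43.0708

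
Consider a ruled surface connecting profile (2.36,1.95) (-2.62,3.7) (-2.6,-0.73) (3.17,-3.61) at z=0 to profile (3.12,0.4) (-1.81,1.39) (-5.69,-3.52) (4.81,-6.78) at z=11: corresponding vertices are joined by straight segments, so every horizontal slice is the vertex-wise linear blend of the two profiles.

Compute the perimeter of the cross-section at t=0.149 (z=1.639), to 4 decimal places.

Cross-section at t=0.149: each vertex is (1-t)·p0[i] + t·p1[i].
  v1: (1-0.149)·(2.36,1.95) + 0.149·(3.12,0.4) = (2.4732,1.7190)
  v2: (1-0.149)·(-2.62,3.7) + 0.149·(-1.81,1.39) = (-2.4993,3.3558)
  v3: (1-0.149)·(-2.6,-0.73) + 0.149·(-5.69,-3.52) = (-3.0604,-1.1457)
  v4: (1-0.149)·(3.17,-3.61) + 0.149·(4.81,-6.78) = (3.4144,-4.0823)
Perimeter = Σ |v_{i+1} − v_i|:
  edge 1→2: √(-4.9726² + 1.6368²) = 5.2350 (running 5.2350)
  edge 2→3: √(-0.5611² + -4.5015²) = 4.5364 (running 9.7714)
  edge 3→4: √(6.4748² + -2.9366²) = 7.1096 (running 16.8810)
  edge 4→1: √(-0.9411² + 5.8014²) = 5.8772 (running 22.7582)
Perimeter = 22.7582

Perimeter at t=0.149: 22.7582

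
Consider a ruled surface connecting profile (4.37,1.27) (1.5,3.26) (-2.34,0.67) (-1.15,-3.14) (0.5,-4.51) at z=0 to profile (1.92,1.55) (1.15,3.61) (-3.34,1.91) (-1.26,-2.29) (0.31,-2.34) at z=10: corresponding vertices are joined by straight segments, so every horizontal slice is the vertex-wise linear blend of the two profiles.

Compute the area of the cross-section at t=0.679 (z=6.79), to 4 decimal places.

Area at t=0.679: 21.5548

Cross-section at t=0.679: each vertex is (1-t)·p0[i] + t·p1[i].
  v1: (1-0.679)·(4.37,1.27) + 0.679·(1.92,1.55) = (2.7064,1.4601)
  v2: (1-0.679)·(1.5,3.26) + 0.679·(1.15,3.61) = (1.2624,3.4976)
  v3: (1-0.679)·(-2.34,0.67) + 0.679·(-3.34,1.91) = (-3.0190,1.5120)
  v4: (1-0.679)·(-1.15,-3.14) + 0.679·(-1.26,-2.29) = (-1.2247,-2.5629)
  v5: (1-0.679)·(0.5,-4.51) + 0.679·(0.31,-2.34) = (0.3710,-3.0366)
Shoelace sum Σ(x_i·y_{i+1} − x_{i+1}·y_i):
  i=1: 2.7064·3.4976 − 1.2624·1.4601 = +7.6230 (running +7.6230)
  i=2: 1.2624·1.5120 − -3.0190·3.4976 = +12.4680 (running +20.0911)
  i=3: -3.0190·-2.5629 − -1.2247·1.5120 = +9.5889 (running +29.6800)
  i=4: -1.2247·-3.0366 − 0.3710·-2.5629 = +4.6696 (running +34.3496)
  i=5: 0.3710·1.4601 − 2.7064·-3.0366 = +8.7600 (running +43.1097)
Area = |Σ|/2 = |43.1097|/2 = 21.5548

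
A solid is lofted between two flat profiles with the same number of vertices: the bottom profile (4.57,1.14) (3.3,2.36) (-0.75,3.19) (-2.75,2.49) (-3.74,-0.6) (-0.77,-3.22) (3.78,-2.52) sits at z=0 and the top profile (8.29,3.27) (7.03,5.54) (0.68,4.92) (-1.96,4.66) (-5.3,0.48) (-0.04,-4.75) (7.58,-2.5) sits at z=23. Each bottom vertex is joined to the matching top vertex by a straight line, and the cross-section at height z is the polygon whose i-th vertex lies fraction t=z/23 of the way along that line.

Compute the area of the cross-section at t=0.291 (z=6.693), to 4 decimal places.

Area at t=0.291: 53.7779

Cross-section at t=0.291: each vertex is (1-t)·p0[i] + t·p1[i].
  v1: (1-0.291)·(4.57,1.14) + 0.291·(8.29,3.27) = (5.6525,1.7598)
  v2: (1-0.291)·(3.3,2.36) + 0.291·(7.03,5.54) = (4.3854,3.2854)
  v3: (1-0.291)·(-0.75,3.19) + 0.291·(0.68,4.92) = (-0.3339,3.6934)
  v4: (1-0.291)·(-2.75,2.49) + 0.291·(-1.96,4.66) = (-2.5201,3.1215)
  v5: (1-0.291)·(-3.74,-0.6) + 0.291·(-5.3,0.48) = (-4.1940,-0.2857)
  v6: (1-0.291)·(-0.77,-3.22) + 0.291·(-0.04,-4.75) = (-0.5576,-3.6652)
  v7: (1-0.291)·(3.78,-2.52) + 0.291·(7.58,-2.5) = (4.8858,-2.5142)
Shoelace sum Σ(x_i·y_{i+1} − x_{i+1}·y_i):
  i=1: 5.6525·3.2854 − 4.3854·1.7598 = +10.8531 (running +10.8531)
  i=2: 4.3854·3.6934 − -0.3339·3.2854 = +17.2942 (running +28.1472)
  i=3: -0.3339·3.1215 − -2.5201·3.6934 = +8.2657 (running +36.4129)
  i=4: -2.5201·-0.2857 − -4.1940·3.1215 = +13.8114 (running +50.2243)
  i=5: -4.1940·-3.6652 − -0.5576·-0.2857 = +15.2125 (running +65.4368)
  i=6: -0.5576·-2.5142 − 4.8858·-3.6652 = +19.3094 (running +84.7462)
  i=7: 4.8858·1.7598 − 5.6525·-2.5142 = +22.8096 (running +107.5558)
Area = |Σ|/2 = |107.5558|/2 = 53.7779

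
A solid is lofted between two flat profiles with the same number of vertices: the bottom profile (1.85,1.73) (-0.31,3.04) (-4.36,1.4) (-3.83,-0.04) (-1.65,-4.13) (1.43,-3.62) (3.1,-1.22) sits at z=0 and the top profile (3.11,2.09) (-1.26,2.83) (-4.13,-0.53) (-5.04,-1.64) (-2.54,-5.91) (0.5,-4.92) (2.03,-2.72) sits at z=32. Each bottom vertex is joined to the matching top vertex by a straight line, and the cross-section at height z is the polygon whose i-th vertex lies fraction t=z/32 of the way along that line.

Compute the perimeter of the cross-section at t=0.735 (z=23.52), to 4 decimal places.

Cross-section at t=0.735: each vertex is (1-t)·p0[i] + t·p1[i].
  v1: (1-0.735)·(1.85,1.73) + 0.735·(3.11,2.09) = (2.7761,1.9946)
  v2: (1-0.735)·(-0.31,3.04) + 0.735·(-1.26,2.83) = (-1.0083,2.8857)
  v3: (1-0.735)·(-4.36,1.4) + 0.735·(-4.13,-0.53) = (-4.1909,-0.0186)
  v4: (1-0.735)·(-3.83,-0.04) + 0.735·(-5.04,-1.64) = (-4.7194,-1.2160)
  v5: (1-0.735)·(-1.65,-4.13) + 0.735·(-2.54,-5.91) = (-2.3041,-5.4383)
  v6: (1-0.735)·(1.43,-3.62) + 0.735·(0.5,-4.92) = (0.7465,-4.5755)
  v7: (1-0.735)·(3.1,-1.22) + 0.735·(2.03,-2.72) = (2.3136,-2.3225)
Perimeter = Σ |v_{i+1} − v_i|:
  edge 1→2: √(-3.7843² + 0.8911²) = 3.8878 (running 3.8878)
  edge 2→3: √(-3.1827² + -2.9042²) = 4.3086 (running 8.1964)
  edge 3→4: √(-0.5284² + -1.1974²) = 1.3089 (running 9.5053)
  edge 4→5: √(2.4152² + -4.2223²) = 4.8643 (running 14.3695)
  edge 5→6: √(3.0506² + 0.8628²) = 3.1703 (running 17.5398)
  edge 6→7: √(1.5671² + 2.2530²) = 2.7444 (running 20.2842)
  edge 7→1: √(0.4625² + 4.3171²) = 4.3418 (running 24.6260)
Perimeter = 24.6260

Perimeter at t=0.735: 24.6260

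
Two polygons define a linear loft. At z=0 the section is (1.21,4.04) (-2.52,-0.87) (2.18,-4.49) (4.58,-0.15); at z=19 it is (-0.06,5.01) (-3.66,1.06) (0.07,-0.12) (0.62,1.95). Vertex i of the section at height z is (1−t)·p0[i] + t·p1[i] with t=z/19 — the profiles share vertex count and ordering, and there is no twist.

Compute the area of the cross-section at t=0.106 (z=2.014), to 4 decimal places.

Area at t=0.106: 28.1061

Cross-section at t=0.106: each vertex is (1-t)·p0[i] + t·p1[i].
  v1: (1-0.106)·(1.21,4.04) + 0.106·(-0.06,5.01) = (1.0754,4.1428)
  v2: (1-0.106)·(-2.52,-0.87) + 0.106·(-3.66,1.06) = (-2.6408,-0.6654)
  v3: (1-0.106)·(2.18,-4.49) + 0.106·(0.07,-0.12) = (1.9563,-4.0268)
  v4: (1-0.106)·(4.58,-0.15) + 0.106·(0.62,1.95) = (4.1602,0.0726)
Shoelace sum Σ(x_i·y_{i+1} − x_{i+1}·y_i):
  i=1: 1.0754·-0.6654 − -2.6408·4.1428 = +10.2249 (running +10.2249)
  i=2: -2.6408·-4.0268 − 1.9563·-0.6654 = +11.9359 (running +22.1608)
  i=3: 1.9563·0.0726 − 4.1602·-4.0268 = +16.8944 (running +39.0552)
  i=4: 4.1602·4.1428 − 1.0754·0.0726 = +17.1571 (running +56.2123)
Area = |Σ|/2 = |56.2123|/2 = 28.1061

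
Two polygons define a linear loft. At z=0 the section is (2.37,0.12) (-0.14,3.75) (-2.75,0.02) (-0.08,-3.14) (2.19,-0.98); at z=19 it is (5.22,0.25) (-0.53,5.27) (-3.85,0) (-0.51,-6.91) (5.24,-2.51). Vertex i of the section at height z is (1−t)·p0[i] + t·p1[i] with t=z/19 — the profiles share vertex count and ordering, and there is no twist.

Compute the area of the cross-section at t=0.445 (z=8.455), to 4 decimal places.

Area at t=0.445: 35.1596

Cross-section at t=0.445: each vertex is (1-t)·p0[i] + t·p1[i].
  v1: (1-0.445)·(2.37,0.12) + 0.445·(5.22,0.25) = (3.6382,0.1779)
  v2: (1-0.445)·(-0.14,3.75) + 0.445·(-0.53,5.27) = (-0.3135,4.4264)
  v3: (1-0.445)·(-2.75,0.02) + 0.445·(-3.85,0) = (-3.2395,0.0111)
  v4: (1-0.445)·(-0.08,-3.14) + 0.445·(-0.51,-6.91) = (-0.2713,-4.8177)
  v5: (1-0.445)·(2.19,-0.98) + 0.445·(5.24,-2.51) = (3.5473,-1.6608)
Shoelace sum Σ(x_i·y_{i+1} − x_{i+1}·y_i):
  i=1: 3.6382·4.4264 − -0.3135·0.1779 = +16.1601 (running +16.1601)
  i=2: -0.3135·0.0111 − -3.2395·4.4264 = +14.3358 (running +30.4960)
  i=3: -3.2395·-4.8177 − -0.2713·0.0111 = +15.6098 (running +46.1057)
  i=4: -0.2713·-1.6608 − 3.5473·-4.8177 = +17.5401 (running +63.6458)
  i=5: 3.5473·0.1779 − 3.6382·-1.6608 = +6.6735 (running +70.3193)
Area = |Σ|/2 = |70.3193|/2 = 35.1596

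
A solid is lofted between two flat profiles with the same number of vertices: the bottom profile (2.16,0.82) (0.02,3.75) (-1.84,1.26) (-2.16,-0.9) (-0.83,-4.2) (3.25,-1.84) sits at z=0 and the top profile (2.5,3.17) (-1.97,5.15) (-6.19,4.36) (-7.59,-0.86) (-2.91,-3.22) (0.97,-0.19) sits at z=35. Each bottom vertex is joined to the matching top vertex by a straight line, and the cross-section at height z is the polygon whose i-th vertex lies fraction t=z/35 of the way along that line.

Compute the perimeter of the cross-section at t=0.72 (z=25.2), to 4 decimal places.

Perimeter at t=0.72: 25.3937

Cross-section at t=0.72: each vertex is (1-t)·p0[i] + t·p1[i].
  v1: (1-0.72)·(2.16,0.82) + 0.72·(2.5,3.17) = (2.4048,2.5120)
  v2: (1-0.72)·(0.02,3.75) + 0.72·(-1.97,5.15) = (-1.4128,4.7580)
  v3: (1-0.72)·(-1.84,1.26) + 0.72·(-6.19,4.36) = (-4.9720,3.4920)
  v4: (1-0.72)·(-2.16,-0.9) + 0.72·(-7.59,-0.86) = (-6.0696,-0.8712)
  v5: (1-0.72)·(-0.83,-4.2) + 0.72·(-2.91,-3.22) = (-2.3276,-3.4944)
  v6: (1-0.72)·(3.25,-1.84) + 0.72·(0.97,-0.19) = (1.6084,-0.6520)
Perimeter = Σ |v_{i+1} − v_i|:
  edge 1→2: √(-3.8176² + 2.2460²) = 4.4293 (running 4.4293)
  edge 2→3: √(-3.5592² + -1.2660²) = 3.7777 (running 8.2069)
  edge 3→4: √(-1.0976² + -4.3632²) = 4.4991 (running 12.7061)
  edge 4→5: √(3.7420² + -2.6232²) = 4.5699 (running 17.2760)
  edge 5→6: √(3.9360² + 2.8424²) = 4.8550 (running 22.1310)
  edge 6→1: √(0.7964² + 3.1640²) = 3.2627 (running 25.3937)
Perimeter = 25.3937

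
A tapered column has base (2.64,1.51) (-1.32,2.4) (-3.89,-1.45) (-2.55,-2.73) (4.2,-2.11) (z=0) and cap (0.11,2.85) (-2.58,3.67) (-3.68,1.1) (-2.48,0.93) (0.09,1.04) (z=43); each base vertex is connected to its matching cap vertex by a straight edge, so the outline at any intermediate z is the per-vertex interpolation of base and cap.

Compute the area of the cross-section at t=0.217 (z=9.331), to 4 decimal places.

Cross-section at t=0.217: each vertex is (1-t)·p0[i] + t·p1[i].
  v1: (1-0.217)·(2.64,1.51) + 0.217·(0.11,2.85) = (2.0910,1.8008)
  v2: (1-0.217)·(-1.32,2.4) + 0.217·(-2.58,3.67) = (-1.5934,2.6756)
  v3: (1-0.217)·(-3.89,-1.45) + 0.217·(-3.68,1.1) = (-3.8444,-0.8967)
  v4: (1-0.217)·(-2.55,-2.73) + 0.217·(-2.48,0.93) = (-2.5348,-1.9358)
  v5: (1-0.217)·(4.2,-2.11) + 0.217·(0.09,1.04) = (3.3081,-1.4264)
Shoelace sum Σ(x_i·y_{i+1} − x_{i+1}·y_i):
  i=1: 2.0910·2.6756 − -1.5934·1.8008 = +8.4640 (running +8.4640)
  i=2: -1.5934·-0.8967 − -3.8444·2.6756 = +11.7149 (running +20.1789)
  i=3: -3.8444·-1.9358 − -2.5348·-0.8967 = +5.1691 (running +25.3480)
  i=4: -2.5348·-1.4264 − 3.3081·-1.9358 = +10.0196 (running +35.3676)
  i=5: 3.3081·1.8008 − 2.0910·-1.4264 = +8.9399 (running +44.3075)
Area = |Σ|/2 = |44.3075|/2 = 22.1538

Area at t=0.217: 22.1538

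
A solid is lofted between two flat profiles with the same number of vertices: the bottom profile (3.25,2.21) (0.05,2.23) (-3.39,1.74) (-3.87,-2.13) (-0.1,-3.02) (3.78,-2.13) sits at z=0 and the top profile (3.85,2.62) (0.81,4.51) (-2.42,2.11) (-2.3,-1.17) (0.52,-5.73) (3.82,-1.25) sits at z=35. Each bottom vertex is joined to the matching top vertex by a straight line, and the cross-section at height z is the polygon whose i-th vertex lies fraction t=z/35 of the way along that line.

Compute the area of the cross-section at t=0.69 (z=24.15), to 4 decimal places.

Area at t=0.69: 40.4243

Cross-section at t=0.69: each vertex is (1-t)·p0[i] + t·p1[i].
  v1: (1-0.69)·(3.25,2.21) + 0.69·(3.85,2.62) = (3.6640,2.4929)
  v2: (1-0.69)·(0.05,2.23) + 0.69·(0.81,4.51) = (0.5744,3.8032)
  v3: (1-0.69)·(-3.39,1.74) + 0.69·(-2.42,2.11) = (-2.7207,1.9953)
  v4: (1-0.69)·(-3.87,-2.13) + 0.69·(-2.3,-1.17) = (-2.7867,-1.4676)
  v5: (1-0.69)·(-0.1,-3.02) + 0.69·(0.52,-5.73) = (0.3278,-4.8899)
  v6: (1-0.69)·(3.78,-2.13) + 0.69·(3.82,-1.25) = (3.8076,-1.5228)
Shoelace sum Σ(x_i·y_{i+1} − x_{i+1}·y_i):
  i=1: 3.6640·3.8032 − 0.5744·2.4929 = +12.5030 (running +12.5030)
  i=2: 0.5744·1.9953 − -2.7207·3.8032 = +11.4935 (running +23.9965)
  i=3: -2.7207·-1.4676 − -2.7867·1.9953 = +9.5532 (running +33.5497)
  i=4: -2.7867·-4.8899 − 0.3278·-1.4676 = +14.1078 (running +47.6574)
  i=5: 0.3278·-1.5228 − 3.8076·-4.8899 = +18.1196 (running +65.7770)
  i=6: 3.8076·2.4929 − 3.6640·-1.5228 = +15.0715 (running +80.8485)
Area = |Σ|/2 = |80.8485|/2 = 40.4243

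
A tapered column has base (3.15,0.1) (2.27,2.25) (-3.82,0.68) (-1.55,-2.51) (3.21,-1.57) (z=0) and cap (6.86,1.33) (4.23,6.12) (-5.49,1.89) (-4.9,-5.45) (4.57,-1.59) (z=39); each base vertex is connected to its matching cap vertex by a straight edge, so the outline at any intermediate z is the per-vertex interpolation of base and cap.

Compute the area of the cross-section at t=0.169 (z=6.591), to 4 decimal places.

Area at t=0.169: 29.6311

Cross-section at t=0.169: each vertex is (1-t)·p0[i] + t·p1[i].
  v1: (1-0.169)·(3.15,0.1) + 0.169·(6.86,1.33) = (3.7770,0.3079)
  v2: (1-0.169)·(2.27,2.25) + 0.169·(4.23,6.12) = (2.6012,2.9040)
  v3: (1-0.169)·(-3.82,0.68) + 0.169·(-5.49,1.89) = (-4.1022,0.8845)
  v4: (1-0.169)·(-1.55,-2.51) + 0.169·(-4.9,-5.45) = (-2.1162,-3.0069)
  v5: (1-0.169)·(3.21,-1.57) + 0.169·(4.57,-1.59) = (3.4398,-1.5734)
Shoelace sum Σ(x_i·y_{i+1} − x_{i+1}·y_i):
  i=1: 3.7770·2.9040 − 2.6012·0.3079 = +10.1676 (running +10.1676)
  i=2: 2.6012·0.8845 − -4.1022·2.9040 = +14.2138 (running +24.3814)
  i=3: -4.1022·-3.0069 − -2.1162·0.8845 = +14.2065 (running +38.5880)
  i=4: -2.1162·-1.5734 − 3.4398·-3.0069 = +13.6726 (running +52.2606)
  i=5: 3.4398·0.3079 − 3.7770·-1.5734 = +7.0017 (running +59.2623)
Area = |Σ|/2 = |59.2623|/2 = 29.6311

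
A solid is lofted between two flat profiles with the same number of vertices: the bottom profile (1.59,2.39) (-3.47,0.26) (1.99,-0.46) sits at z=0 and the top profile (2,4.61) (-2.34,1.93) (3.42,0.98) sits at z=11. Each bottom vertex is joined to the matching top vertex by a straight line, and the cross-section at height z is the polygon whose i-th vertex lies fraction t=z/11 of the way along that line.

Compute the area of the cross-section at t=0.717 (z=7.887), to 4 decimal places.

Area at t=0.717: 9.1734

Cross-section at t=0.717: each vertex is (1-t)·p0[i] + t·p1[i].
  v1: (1-0.717)·(1.59,2.39) + 0.717·(2,4.61) = (1.8840,3.9817)
  v2: (1-0.717)·(-3.47,0.26) + 0.717·(-2.34,1.93) = (-2.6598,1.4574)
  v3: (1-0.717)·(1.99,-0.46) + 0.717·(3.42,0.98) = (3.0153,0.5725)
Shoelace sum Σ(x_i·y_{i+1} − x_{i+1}·y_i):
  i=1: 1.8840·1.4574 − -2.6598·3.9817 = +13.3363 (running +13.3363)
  i=2: -2.6598·0.5725 − 3.0153·1.4574 = -5.9172 (running +7.4191)
  i=3: 3.0153·3.9817 − 1.8840·0.5725 = +10.9276 (running +18.3468)
Area = |Σ|/2 = |18.3468|/2 = 9.1734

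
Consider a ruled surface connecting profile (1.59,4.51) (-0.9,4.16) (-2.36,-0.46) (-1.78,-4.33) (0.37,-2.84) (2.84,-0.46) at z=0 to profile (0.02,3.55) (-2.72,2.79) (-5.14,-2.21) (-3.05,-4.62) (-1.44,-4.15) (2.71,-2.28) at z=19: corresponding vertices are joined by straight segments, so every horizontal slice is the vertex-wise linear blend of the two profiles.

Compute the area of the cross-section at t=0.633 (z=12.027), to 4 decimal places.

Cross-section at t=0.633: each vertex is (1-t)·p0[i] + t·p1[i].
  v1: (1-0.633)·(1.59,4.51) + 0.633·(0.02,3.55) = (0.5962,3.9023)
  v2: (1-0.633)·(-0.9,4.16) + 0.633·(-2.72,2.79) = (-2.0521,3.2928)
  v3: (1-0.633)·(-2.36,-0.46) + 0.633·(-5.14,-2.21) = (-4.1197,-1.5677)
  v4: (1-0.633)·(-1.78,-4.33) + 0.633·(-3.05,-4.62) = (-2.5839,-4.5136)
  v5: (1-0.633)·(0.37,-2.84) + 0.633·(-1.44,-4.15) = (-0.7757,-3.6692)
  v6: (1-0.633)·(2.84,-0.46) + 0.633·(2.71,-2.28) = (2.7577,-1.6121)
Shoelace sum Σ(x_i·y_{i+1} − x_{i+1}·y_i):
  i=1: 0.5962·3.2928 − -2.0521·3.9023 = +9.9709 (running +9.9709)
  i=2: -2.0521·-1.5677 − -4.1197·3.2928 = +16.7826 (running +26.7535)
  i=3: -4.1197·-4.5136 − -2.5839·-1.5677 = +14.5438 (running +41.2973)
  i=4: -2.5839·-3.6692 − -0.7757·-4.5136 = +5.9796 (running +47.2769)
  i=5: -0.7757·-1.6121 − 2.7577·-3.6692 = +11.3692 (running +58.6461)
  i=6: 2.7577·3.9023 − 0.5962·-1.6121 = +11.7226 (running +70.3687)
Area = |Σ|/2 = |70.3687|/2 = 35.1843

Area at t=0.633: 35.1843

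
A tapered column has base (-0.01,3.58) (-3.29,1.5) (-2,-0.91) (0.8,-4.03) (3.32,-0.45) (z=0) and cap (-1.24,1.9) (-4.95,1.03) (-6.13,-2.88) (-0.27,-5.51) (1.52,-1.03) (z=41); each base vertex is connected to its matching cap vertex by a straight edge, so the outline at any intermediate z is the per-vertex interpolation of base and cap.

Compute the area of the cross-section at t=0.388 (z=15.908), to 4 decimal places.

Cross-section at t=0.388: each vertex is (1-t)·p0[i] + t·p1[i].
  v1: (1-0.388)·(-0.01,3.58) + 0.388·(-1.24,1.9) = (-0.4872,2.9282)
  v2: (1-0.388)·(-3.29,1.5) + 0.388·(-4.95,1.03) = (-3.9341,1.3176)
  v3: (1-0.388)·(-2,-0.91) + 0.388·(-6.13,-2.88) = (-3.6024,-1.6744)
  v4: (1-0.388)·(0.8,-4.03) + 0.388·(-0.27,-5.51) = (0.3848,-4.6042)
  v5: (1-0.388)·(3.32,-0.45) + 0.388·(1.52,-1.03) = (2.6216,-0.6750)
Shoelace sum Σ(x_i·y_{i+1} − x_{i+1}·y_i):
  i=1: -0.4872·1.3176 − -3.9341·2.9282 = +10.8776 (running +10.8776)
  i=2: -3.9341·-1.6744 − -3.6024·1.3176 = +11.3338 (running +22.2114)
  i=3: -3.6024·-4.6042 − 0.3848·-1.6744 = +17.2309 (running +39.4423)
  i=4: 0.3848·-0.6750 − 2.6216·-4.6042 = +11.8107 (running +51.2529)
  i=5: 2.6216·2.9282 − -0.4872·-0.6750 = +7.3476 (running +58.6005)
Area = |Σ|/2 = |58.6005|/2 = 29.3003

Area at t=0.388: 29.3003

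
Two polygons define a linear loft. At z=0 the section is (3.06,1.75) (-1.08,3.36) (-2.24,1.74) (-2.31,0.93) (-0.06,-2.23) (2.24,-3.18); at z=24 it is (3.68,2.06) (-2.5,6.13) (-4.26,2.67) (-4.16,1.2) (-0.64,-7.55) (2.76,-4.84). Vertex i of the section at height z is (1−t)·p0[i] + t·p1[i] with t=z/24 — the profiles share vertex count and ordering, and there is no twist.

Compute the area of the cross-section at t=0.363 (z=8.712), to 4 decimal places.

Cross-section at t=0.363: each vertex is (1-t)·p0[i] + t·p1[i].
  v1: (1-0.363)·(3.06,1.75) + 0.363·(3.68,2.06) = (3.2851,1.8625)
  v2: (1-0.363)·(-1.08,3.36) + 0.363·(-2.5,6.13) = (-1.5955,4.3655)
  v3: (1-0.363)·(-2.24,1.74) + 0.363·(-4.26,2.67) = (-2.9733,2.0776)
  v4: (1-0.363)·(-2.31,0.93) + 0.363·(-4.16,1.2) = (-2.9816,1.0280)
  v5: (1-0.363)·(-0.06,-2.23) + 0.363·(-0.64,-7.55) = (-0.2705,-4.1612)
  v6: (1-0.363)·(2.24,-3.18) + 0.363·(2.76,-4.84) = (2.4288,-3.7826)
Shoelace sum Σ(x_i·y_{i+1} − x_{i+1}·y_i):
  i=1: 3.2851·4.3655 − -1.5955·1.8625 = +17.3126 (running +17.3126)
  i=2: -1.5955·2.0776 − -2.9733·4.3655 = +9.6651 (running +26.9776)
  i=3: -2.9733·1.0280 − -2.9816·2.0776 = +3.1379 (running +30.1155)
  i=4: -2.9816·-4.1612 − -0.2705·1.0280 = +12.6848 (running +42.8004)
  i=5: -0.2705·-3.7826 − 2.4288·-4.1612 = +11.1298 (running +53.9302)
  i=6: 2.4288·1.8625 − 3.2851·-3.7826 = +16.9496 (running +70.8798)
Area = |Σ|/2 = |70.8798|/2 = 35.4399

Area at t=0.363: 35.4399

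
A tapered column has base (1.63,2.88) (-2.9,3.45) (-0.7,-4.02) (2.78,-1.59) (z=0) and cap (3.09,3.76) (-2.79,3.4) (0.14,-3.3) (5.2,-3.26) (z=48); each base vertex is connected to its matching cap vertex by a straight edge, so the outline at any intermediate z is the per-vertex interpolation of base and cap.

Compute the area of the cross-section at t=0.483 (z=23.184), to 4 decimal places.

Area at t=0.483: 31.3628

Cross-section at t=0.483: each vertex is (1-t)·p0[i] + t·p1[i].
  v1: (1-0.483)·(1.63,2.88) + 0.483·(3.09,3.76) = (2.3352,3.3050)
  v2: (1-0.483)·(-2.9,3.45) + 0.483·(-2.79,3.4) = (-2.8469,3.4259)
  v3: (1-0.483)·(-0.7,-4.02) + 0.483·(0.14,-3.3) = (-0.2943,-3.6722)
  v4: (1-0.483)·(2.78,-1.59) + 0.483·(5.2,-3.26) = (3.9489,-2.3966)
Shoelace sum Σ(x_i·y_{i+1} − x_{i+1}·y_i):
  i=1: 2.3352·3.4259 − -2.8469·3.3050 = +17.4090 (running +17.4090)
  i=2: -2.8469·-3.6722 − -0.2943·3.4259 = +11.4625 (running +28.8715)
  i=3: -0.2943·-2.3966 − 3.9489·-3.6722 = +15.2064 (running +44.0780)
  i=4: 3.9489·3.3050 − 2.3352·-2.3966 = +18.6477 (running +62.7256)
Area = |Σ|/2 = |62.7256|/2 = 31.3628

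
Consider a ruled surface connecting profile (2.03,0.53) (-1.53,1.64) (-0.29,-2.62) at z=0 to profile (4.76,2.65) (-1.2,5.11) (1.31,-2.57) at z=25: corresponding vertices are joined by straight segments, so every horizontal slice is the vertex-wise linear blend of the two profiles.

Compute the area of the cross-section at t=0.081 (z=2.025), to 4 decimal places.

Cross-section at t=0.081: each vertex is (1-t)·p0[i] + t·p1[i].
  v1: (1-0.081)·(2.03,0.53) + 0.081·(4.76,2.65) = (2.2511,0.7017)
  v2: (1-0.081)·(-1.53,1.64) + 0.081·(-1.2,5.11) = (-1.5033,1.9211)
  v3: (1-0.081)·(-0.29,-2.62) + 0.081·(1.31,-2.57) = (-0.1604,-2.6160)
Shoelace sum Σ(x_i·y_{i+1} − x_{i+1}·y_i):
  i=1: 2.2511·1.9211 − -1.5033·0.7017 = +5.3795 (running +5.3795)
  i=2: -1.5033·-2.6160 − -0.1604·1.9211 = +4.2406 (running +9.6201)
  i=3: -0.1604·0.7017 − 2.2511·-2.6160 = +5.7763 (running +15.3964)
Area = |Σ|/2 = |15.3964|/2 = 7.6982

Area at t=0.081: 7.6982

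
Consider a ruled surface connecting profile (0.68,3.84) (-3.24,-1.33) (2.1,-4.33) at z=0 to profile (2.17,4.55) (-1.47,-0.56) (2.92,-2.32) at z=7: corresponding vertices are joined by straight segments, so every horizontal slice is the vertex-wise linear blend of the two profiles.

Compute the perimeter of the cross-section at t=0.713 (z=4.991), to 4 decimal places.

Cross-section at t=0.713: each vertex is (1-t)·p0[i] + t·p1[i].
  v1: (1-0.713)·(0.68,3.84) + 0.713·(2.17,4.55) = (1.7424,4.3462)
  v2: (1-0.713)·(-3.24,-1.33) + 0.713·(-1.47,-0.56) = (-1.9780,-0.7810)
  v3: (1-0.713)·(2.1,-4.33) + 0.713·(2.92,-2.32) = (2.6847,-2.8969)
Perimeter = Σ |v_{i+1} − v_i|:
  edge 1→2: √(-3.7204² + -5.1272²) = 6.3348 (running 6.3348)
  edge 2→3: √(4.6627² + -2.1159²) = 5.1203 (running 11.4551)
  edge 3→1: √(-0.9423² + 7.2431²) = 7.3041 (running 18.7592)
Perimeter = 18.7592

Perimeter at t=0.713: 18.7592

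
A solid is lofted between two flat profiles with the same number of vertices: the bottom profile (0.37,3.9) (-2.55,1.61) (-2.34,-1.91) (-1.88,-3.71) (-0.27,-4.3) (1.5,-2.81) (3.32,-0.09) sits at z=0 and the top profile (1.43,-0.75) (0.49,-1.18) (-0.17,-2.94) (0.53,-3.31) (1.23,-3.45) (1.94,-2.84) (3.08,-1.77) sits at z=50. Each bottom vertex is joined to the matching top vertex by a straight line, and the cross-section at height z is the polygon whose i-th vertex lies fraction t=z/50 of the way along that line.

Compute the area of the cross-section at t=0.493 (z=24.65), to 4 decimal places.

Cross-section at t=0.493: each vertex is (1-t)·p0[i] + t·p1[i].
  v1: (1-0.493)·(0.37,3.9) + 0.493·(1.43,-0.75) = (0.8926,1.6076)
  v2: (1-0.493)·(-2.55,1.61) + 0.493·(0.49,-1.18) = (-1.0513,0.2345)
  v3: (1-0.493)·(-2.34,-1.91) + 0.493·(-0.17,-2.94) = (-1.2702,-2.4178)
  v4: (1-0.493)·(-1.88,-3.71) + 0.493·(0.53,-3.31) = (-0.6919,-3.5128)
  v5: (1-0.493)·(-0.27,-4.3) + 0.493·(1.23,-3.45) = (0.4695,-3.8809)
  v6: (1-0.493)·(1.5,-2.81) + 0.493·(1.94,-2.84) = (1.7169,-2.8248)
  v7: (1-0.493)·(3.32,-0.09) + 0.493·(3.08,-1.77) = (3.2017,-0.9182)
Shoelace sum Σ(x_i·y_{i+1} − x_{i+1}·y_i):
  i=1: 0.8926·0.2345 − -1.0513·1.6076 = +1.8993 (running +1.8993)
  i=2: -1.0513·-2.4178 − -1.2702·0.2345 = +2.8397 (running +4.7390)
  i=3: -1.2702·-3.5128 − -0.6919·-2.4178 = +2.7891 (running +7.5281)
  i=4: -0.6919·-3.8809 − 0.4695·-3.5128 = +4.3344 (running +11.8625)
  i=5: 0.4695·-2.8248 − 1.7169·-3.8809 = +5.3370 (running +17.1995)
  i=6: 1.7169·-0.9182 − 3.2017·-2.8248 = +7.4675 (running +24.6671)
  i=7: 3.2017·1.6076 − 0.8926·-0.9182 = +5.9665 (running +30.6335)
Area = |Σ|/2 = |30.6335|/2 = 15.3168

Area at t=0.493: 15.3168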